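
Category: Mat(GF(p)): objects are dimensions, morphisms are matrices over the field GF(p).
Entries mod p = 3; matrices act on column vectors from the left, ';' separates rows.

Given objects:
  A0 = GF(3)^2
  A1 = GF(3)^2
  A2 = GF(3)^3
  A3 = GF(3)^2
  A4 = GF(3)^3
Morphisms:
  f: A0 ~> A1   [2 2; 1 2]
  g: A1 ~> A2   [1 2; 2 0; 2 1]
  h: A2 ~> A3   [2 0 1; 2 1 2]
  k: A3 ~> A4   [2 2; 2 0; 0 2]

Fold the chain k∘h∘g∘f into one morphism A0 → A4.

Answer: [1 2; 2 0; 2 2]

Trace:
  e0=[1,0] f~>[2,1] g~>[1,1,2] h~>[1,1] k~>[1,2,2]
  e1=[0,1] f~>[2,2] g~>[0,1,0] h~>[0,1] k~>[2,0,2]
composite: [1 2; 2 0; 2 2]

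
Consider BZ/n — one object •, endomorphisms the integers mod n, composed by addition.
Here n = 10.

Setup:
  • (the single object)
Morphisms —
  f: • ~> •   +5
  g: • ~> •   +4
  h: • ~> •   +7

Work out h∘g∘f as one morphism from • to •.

Answer: +6

Derivation:
  0 +5≡5 +4≡9 +7≡6  (mod 10)
composite: +6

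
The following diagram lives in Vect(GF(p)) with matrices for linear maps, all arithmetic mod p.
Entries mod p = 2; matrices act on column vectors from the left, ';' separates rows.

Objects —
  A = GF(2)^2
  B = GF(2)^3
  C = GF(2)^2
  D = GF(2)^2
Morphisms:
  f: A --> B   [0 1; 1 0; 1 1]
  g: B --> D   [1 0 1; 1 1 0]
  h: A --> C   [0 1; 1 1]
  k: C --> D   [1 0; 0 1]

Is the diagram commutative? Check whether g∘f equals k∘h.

Answer: DOES NOT COMMUTE

Trace:
Path 1 = f;g:
  e0=(1,0) f-->(0,1,1) g-->(1,1)
  e1=(0,1) f-->(1,0,1) g-->(0,1)
  ⟦path⟧₁ = [1 0; 1 1]
Path 2 = h;k:
  e0=(1,0) h-->(0,1) k-->(0,1)
  e1=(0,1) h-->(1,1) k-->(1,1)
  ⟦path⟧₂ = [0 1; 1 1]
Equal? distinct morphisms ✗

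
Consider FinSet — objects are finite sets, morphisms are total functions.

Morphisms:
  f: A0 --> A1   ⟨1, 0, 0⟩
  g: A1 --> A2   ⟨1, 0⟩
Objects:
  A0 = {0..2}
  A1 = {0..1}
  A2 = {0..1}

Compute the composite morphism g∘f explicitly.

  0 f-->1 g-->0
  1 f-->0 g-->1
  2 f-->0 g-->1
result: ⟨0, 1, 1⟩

Answer: ⟨0, 1, 1⟩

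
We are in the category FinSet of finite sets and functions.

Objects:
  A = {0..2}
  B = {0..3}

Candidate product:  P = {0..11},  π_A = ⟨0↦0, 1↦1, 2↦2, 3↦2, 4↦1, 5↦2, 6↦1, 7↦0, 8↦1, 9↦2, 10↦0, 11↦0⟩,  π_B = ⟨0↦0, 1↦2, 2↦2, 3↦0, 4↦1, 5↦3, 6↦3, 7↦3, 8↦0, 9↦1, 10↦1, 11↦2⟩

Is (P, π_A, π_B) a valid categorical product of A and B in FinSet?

Answer: VALID PRODUCT

Derivation:
|A|·|B| = 3·4 = 12;  |P| = 12
Check the pairing map k ↦ (π_A(k), π_B(k)):
  0 ↦ (0,0)
  1 ↦ (1,2)
  2 ↦ (2,2)
  3 ↦ (2,0)
  4 ↦ (1,1)
  5 ↦ (2,3)
  6 ↦ (1,3)
  7 ↦ (0,3)
  8 ↦ (1,0)
  9 ↦ (2,1)
  10 ↦ (0,1)
  11 ↦ (0,2)
distinct pairs in image: 12 / 12 needed
  → bijection onto A×B; projections well-typed.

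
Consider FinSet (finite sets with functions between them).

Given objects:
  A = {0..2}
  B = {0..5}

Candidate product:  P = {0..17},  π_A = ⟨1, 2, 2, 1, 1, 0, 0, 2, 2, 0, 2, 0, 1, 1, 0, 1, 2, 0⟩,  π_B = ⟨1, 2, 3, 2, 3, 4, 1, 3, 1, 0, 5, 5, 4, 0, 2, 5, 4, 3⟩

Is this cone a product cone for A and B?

Answer: NOT A VALID PRODUCT — duplicate pair at indices 7,2

Work:
|A|·|B| = 3·6 = 18;  |P| = 18
Check the pairing map k ↦ (π_A(k), π_B(k)):
  0 ↦ (1,1)
  1 ↦ (2,2)
  2 ↦ (2,3)
  3 ↦ (1,2)
  4 ↦ (1,3)
  5 ↦ (0,4)
  6 ↦ (0,1)
  7 ↦ (2,3)  ✗ repeats pair of k=2
  8 ↦ (2,1)
  9 ↦ (0,0)
  10 ↦ (2,5)
  11 ↦ (0,5)
  12 ↦ (1,4)
  13 ↦ (1,0)
  14 ↦ (0,2)
  15 ↦ (1,5)
  16 ↦ (2,4)
  17 ↦ (0,3)
distinct pairs in image: 17 / 18 needed
  → (2,3) hit at k=2 and k=7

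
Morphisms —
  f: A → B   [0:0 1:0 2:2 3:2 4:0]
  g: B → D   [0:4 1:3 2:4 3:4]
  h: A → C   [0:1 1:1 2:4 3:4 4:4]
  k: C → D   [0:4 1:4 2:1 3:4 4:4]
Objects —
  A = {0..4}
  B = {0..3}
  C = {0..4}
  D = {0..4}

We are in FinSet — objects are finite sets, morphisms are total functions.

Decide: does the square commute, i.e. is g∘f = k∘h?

Answer: COMMUTES

Trace:
Along f;g (path 1):
  0 f→0 g→4
  1 f→0 g→4
  2 f→2 g→4
  3 f→2 g→4
  4 f→0 g→4
  ⟦path⟧₁ = [0:4 1:4 2:4 3:4 4:4]
Along h;k (path 2):
  0 h→1 k→4
  1 h→1 k→4
  2 h→4 k→4
  3 h→4 k→4
  4 h→4 k→4
  ⟦path⟧₂ = [0:4 1:4 2:4 3:4 4:4]
Equal? same morphism ✓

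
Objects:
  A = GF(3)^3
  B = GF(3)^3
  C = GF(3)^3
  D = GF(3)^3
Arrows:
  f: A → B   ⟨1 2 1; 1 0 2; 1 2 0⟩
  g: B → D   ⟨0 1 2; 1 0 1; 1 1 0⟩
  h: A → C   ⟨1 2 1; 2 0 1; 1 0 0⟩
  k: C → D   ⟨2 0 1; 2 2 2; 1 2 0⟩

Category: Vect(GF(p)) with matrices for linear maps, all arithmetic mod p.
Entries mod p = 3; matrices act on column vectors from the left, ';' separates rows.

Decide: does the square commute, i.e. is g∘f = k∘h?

Answer: COMMUTES

Work:
1) trace f;g:
  e0=[1,0,0] f→[1,1,1] g→[0,2,2]
  e1=[0,1,0] f→[2,0,2] g→[1,1,2]
  e2=[0,0,1] f→[1,2,0] g→[2,1,0]
  result₁ = ⟨0 1 2; 2 1 1; 2 2 0⟩
2) trace h;k:
  e0=[1,0,0] h→[1,2,1] k→[0,2,2]
  e1=[0,1,0] h→[2,0,0] k→[1,1,2]
  e2=[0,0,1] h→[1,1,0] k→[2,1,0]
  result₂ = ⟨0 1 2; 2 1 1; 2 2 0⟩
Equal? equal; square commutes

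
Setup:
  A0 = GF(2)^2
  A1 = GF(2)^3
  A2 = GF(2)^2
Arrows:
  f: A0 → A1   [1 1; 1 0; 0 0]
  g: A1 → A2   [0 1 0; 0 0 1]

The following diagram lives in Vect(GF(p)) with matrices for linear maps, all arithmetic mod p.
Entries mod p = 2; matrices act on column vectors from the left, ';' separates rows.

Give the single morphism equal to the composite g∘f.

Answer: [1 0; 0 0]

Work:
  e0=⟨1,0⟩ f→⟨1,1,0⟩ g→⟨1,0⟩
  e1=⟨0,1⟩ f→⟨1,0,0⟩ g→⟨0,0⟩
result: [1 0; 0 0]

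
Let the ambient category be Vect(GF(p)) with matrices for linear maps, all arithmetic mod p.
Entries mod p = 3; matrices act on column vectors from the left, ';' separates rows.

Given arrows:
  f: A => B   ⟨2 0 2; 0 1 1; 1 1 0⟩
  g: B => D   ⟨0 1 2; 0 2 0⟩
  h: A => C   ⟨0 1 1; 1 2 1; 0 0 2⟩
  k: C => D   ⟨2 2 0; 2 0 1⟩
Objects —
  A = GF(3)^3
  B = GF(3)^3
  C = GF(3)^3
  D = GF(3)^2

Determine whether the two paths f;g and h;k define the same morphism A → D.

Along f;g (path 1):
  e0=[1,0,0] f=>[2,0,1] g=>[2,0]
  e1=[0,1,0] f=>[0,1,1] g=>[0,2]
  e2=[0,0,1] f=>[2,1,0] g=>[1,2]
  composite₁ = ⟨2 0 1; 0 2 2⟩
Along h;k (path 2):
  e0=[1,0,0] h=>[0,1,0] k=>[2,0]
  e1=[0,1,0] h=>[1,2,0] k=>[0,2]
  e2=[0,0,1] h=>[1,1,2] k=>[1,1]
  composite₂ = ⟨2 0 1; 0 2 1⟩
Equal? distinct morphisms ✗

Answer: DOES NOT COMMUTE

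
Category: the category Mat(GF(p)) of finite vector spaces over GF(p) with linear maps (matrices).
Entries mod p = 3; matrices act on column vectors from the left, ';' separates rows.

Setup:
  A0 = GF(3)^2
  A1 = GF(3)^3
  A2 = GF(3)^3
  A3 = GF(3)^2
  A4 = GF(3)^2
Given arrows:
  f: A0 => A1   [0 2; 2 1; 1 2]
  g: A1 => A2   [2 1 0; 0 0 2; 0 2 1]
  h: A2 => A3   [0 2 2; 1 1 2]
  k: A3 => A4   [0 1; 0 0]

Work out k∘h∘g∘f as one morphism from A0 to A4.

  e0=[1,0] f=>[0,2,1] g=>[2,2,2] h=>[2,2] k=>[2,0]
  e1=[0,1] f=>[2,1,2] g=>[2,1,1] h=>[1,2] k=>[2,0]
⟦path⟧: [2 2; 0 0]

Answer: [2 2; 0 0]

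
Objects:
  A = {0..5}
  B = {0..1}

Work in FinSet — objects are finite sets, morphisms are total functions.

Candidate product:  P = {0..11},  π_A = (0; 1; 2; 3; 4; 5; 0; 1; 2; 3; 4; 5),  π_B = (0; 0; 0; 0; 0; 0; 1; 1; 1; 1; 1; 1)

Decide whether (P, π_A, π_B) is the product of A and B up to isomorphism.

|A|·|B| = 6·2 = 12;  |P| = 12
Check the pairing map k ↦ (π_A(k), π_B(k)):
  0 ↦ (0,0)
  1 ↦ (1,0)
  2 ↦ (2,0)
  3 ↦ (3,0)
  4 ↦ (4,0)
  5 ↦ (5,0)
  6 ↦ (0,1)
  7 ↦ (1,1)
  8 ↦ (2,1)
  9 ↦ (3,1)
  10 ↦ (4,1)
  11 ↦ (5,1)
distinct pairs in image: 12 / 12 needed
  → bijection onto A×B; projections well-typed.

Answer: VALID PRODUCT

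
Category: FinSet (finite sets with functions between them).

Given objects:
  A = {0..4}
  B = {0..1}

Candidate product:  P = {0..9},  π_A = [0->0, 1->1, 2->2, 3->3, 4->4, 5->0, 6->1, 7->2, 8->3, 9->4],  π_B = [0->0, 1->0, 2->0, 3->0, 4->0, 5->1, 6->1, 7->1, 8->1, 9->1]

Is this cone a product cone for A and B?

Answer: VALID PRODUCT

Work:
|A|·|B| = 5·2 = 10;  |P| = 10
Check the pairing map k ↦ (π_A(k), π_B(k)):
  0 -> (0,0)
  1 -> (1,0)
  2 -> (2,0)
  3 -> (3,0)
  4 -> (4,0)
  5 -> (0,1)
  6 -> (1,1)
  7 -> (2,1)
  8 -> (3,1)
  9 -> (4,1)
distinct pairs in image: 10 / 10 needed
  → bijection onto A×B; projections well-typed.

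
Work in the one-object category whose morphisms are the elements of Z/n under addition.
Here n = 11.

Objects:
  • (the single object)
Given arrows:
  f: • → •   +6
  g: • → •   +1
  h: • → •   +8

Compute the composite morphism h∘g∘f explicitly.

Answer: +4

Derivation:
  0 +6≡6 +1≡7 +8≡4  (mod 11)
⟦path⟧: +4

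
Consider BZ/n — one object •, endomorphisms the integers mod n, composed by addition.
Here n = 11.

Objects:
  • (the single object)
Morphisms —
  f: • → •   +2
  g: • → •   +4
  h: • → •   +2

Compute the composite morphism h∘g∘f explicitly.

Answer: +8

Derivation:
  0 +2≡2 +4≡6 +2≡8  (mod 11)
⟦path⟧: +8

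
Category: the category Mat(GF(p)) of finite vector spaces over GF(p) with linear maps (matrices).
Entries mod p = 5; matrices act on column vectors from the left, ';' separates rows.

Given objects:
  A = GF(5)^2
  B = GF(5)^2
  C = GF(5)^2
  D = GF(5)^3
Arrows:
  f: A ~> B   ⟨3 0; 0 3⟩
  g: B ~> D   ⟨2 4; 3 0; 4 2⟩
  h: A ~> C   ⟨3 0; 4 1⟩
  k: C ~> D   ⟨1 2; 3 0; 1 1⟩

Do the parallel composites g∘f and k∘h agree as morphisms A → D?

1) trace f;g:
  e0=⟨1,0⟩ f~>⟨3,0⟩ g~>⟨1,4,2⟩
  e1=⟨0,1⟩ f~>⟨0,3⟩ g~>⟨2,0,1⟩
  ⟦path⟧₁ = ⟨1 2; 4 0; 2 1⟩
2) trace h;k:
  e0=⟨1,0⟩ h~>⟨3,4⟩ k~>⟨1,4,2⟩
  e1=⟨0,1⟩ h~>⟨0,1⟩ k~>⟨2,0,1⟩
  ⟦path⟧₂ = ⟨1 2; 4 0; 2 1⟩
Equal? same morphism ✓

Answer: COMMUTES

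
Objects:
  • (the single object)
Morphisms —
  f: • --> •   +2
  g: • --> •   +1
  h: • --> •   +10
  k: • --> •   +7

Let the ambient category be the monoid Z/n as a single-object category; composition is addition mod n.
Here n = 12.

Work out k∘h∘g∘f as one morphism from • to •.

  0 +2≡2 +1≡3 +10≡1 +7≡8  (mod 12)
result: +8

Answer: +8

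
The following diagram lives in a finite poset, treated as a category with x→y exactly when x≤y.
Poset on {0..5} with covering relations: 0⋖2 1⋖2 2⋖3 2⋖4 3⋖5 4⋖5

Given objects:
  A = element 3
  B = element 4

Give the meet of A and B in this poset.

Answer: A∧B = 2

Work:
{x : x≤A ∧ x≤B} = {0,1,2}  (A=3, B=4)
  0 ≤ 2
  1 ≤ 2
  2 ≤ 2
glb = 2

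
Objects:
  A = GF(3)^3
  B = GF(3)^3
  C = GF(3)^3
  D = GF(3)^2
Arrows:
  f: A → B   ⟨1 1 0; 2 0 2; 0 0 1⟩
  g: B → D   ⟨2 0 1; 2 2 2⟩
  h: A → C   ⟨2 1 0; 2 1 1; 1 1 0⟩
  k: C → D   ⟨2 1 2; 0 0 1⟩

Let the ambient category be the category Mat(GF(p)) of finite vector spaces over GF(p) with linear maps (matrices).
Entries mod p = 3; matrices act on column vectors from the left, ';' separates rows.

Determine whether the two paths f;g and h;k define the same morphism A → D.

1) trace f;g:
  e0=⟨1,0,0⟩ f→⟨1,2,0⟩ g→⟨2,0⟩
  e1=⟨0,1,0⟩ f→⟨1,0,0⟩ g→⟨2,2⟩
  e2=⟨0,0,1⟩ f→⟨0,2,1⟩ g→⟨1,0⟩
  ⟦path⟧₁ = ⟨2 2 1; 0 2 0⟩
2) trace h;k:
  e0=⟨1,0,0⟩ h→⟨2,2,1⟩ k→⟨2,1⟩
  e1=⟨0,1,0⟩ h→⟨1,1,1⟩ k→⟨2,1⟩
  e2=⟨0,0,1⟩ h→⟨0,1,0⟩ k→⟨1,0⟩
  ⟦path⟧₂ = ⟨2 2 1; 1 1 0⟩
Equal? differ; not commutative

Answer: DOES NOT COMMUTE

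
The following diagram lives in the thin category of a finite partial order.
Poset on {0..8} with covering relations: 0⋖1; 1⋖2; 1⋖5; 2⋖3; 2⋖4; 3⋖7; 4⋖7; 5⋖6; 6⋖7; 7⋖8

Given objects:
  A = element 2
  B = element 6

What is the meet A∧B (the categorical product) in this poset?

Answer: A∧B = 1

Trace:
Lower bounds of A=2 and B=6: {0,1}
  0 ≤ 1
  1 ≤ 1
glb = 1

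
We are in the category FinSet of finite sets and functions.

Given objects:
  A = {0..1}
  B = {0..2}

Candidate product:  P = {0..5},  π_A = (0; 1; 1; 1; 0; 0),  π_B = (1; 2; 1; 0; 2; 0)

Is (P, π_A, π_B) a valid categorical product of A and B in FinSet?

Answer: VALID PRODUCT

Work:
|A|·|B| = 2·3 = 6;  |P| = 6
Check the pairing map k ↦ (π_A(k), π_B(k)):
  0 -> (0,1)
  1 -> (1,2)
  2 -> (1,1)
  3 -> (1,0)
  4 -> (0,2)
  5 -> (0,0)
distinct pairs in image: 6 / 6 needed
  → bijection onto A×B; projections well-typed.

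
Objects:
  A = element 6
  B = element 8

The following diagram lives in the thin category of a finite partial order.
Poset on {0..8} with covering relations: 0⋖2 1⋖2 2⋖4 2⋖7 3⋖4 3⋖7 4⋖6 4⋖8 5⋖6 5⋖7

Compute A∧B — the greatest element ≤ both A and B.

Answer: A∧B = 4

Trace:
Lower bounds of A=6 and B=8: {0,1,2,3,4}
  0 ⊑ 4
  1 ⊑ 4
  2 ⊑ 4
  3 ⊑ 4
  4 ⊑ 4
glb = 4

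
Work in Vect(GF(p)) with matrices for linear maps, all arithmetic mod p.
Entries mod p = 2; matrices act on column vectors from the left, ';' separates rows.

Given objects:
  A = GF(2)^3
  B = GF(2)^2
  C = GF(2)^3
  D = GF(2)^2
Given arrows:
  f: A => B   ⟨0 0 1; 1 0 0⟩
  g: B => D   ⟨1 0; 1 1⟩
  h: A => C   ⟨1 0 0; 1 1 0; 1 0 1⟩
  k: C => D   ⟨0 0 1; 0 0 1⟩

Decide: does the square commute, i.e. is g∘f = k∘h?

Path 1 = f;g:
  e0=⟨1,0,0⟩ f=>⟨0,1⟩ g=>⟨0,1⟩
  e1=⟨0,1,0⟩ f=>⟨0,0⟩ g=>⟨0,0⟩
  e2=⟨0,0,1⟩ f=>⟨1,0⟩ g=>⟨1,1⟩
  ⟦path⟧₁ = ⟨0 0 1; 1 0 1⟩
Path 2 = h;k:
  e0=⟨1,0,0⟩ h=>⟨1,1,1⟩ k=>⟨1,1⟩
  e1=⟨0,1,0⟩ h=>⟨0,1,0⟩ k=>⟨0,0⟩
  e2=⟨0,0,1⟩ h=>⟨0,0,1⟩ k=>⟨1,1⟩
  ⟦path⟧₂ = ⟨1 0 1; 1 0 1⟩
Equal? distinct morphisms ✗

Answer: DOES NOT COMMUTE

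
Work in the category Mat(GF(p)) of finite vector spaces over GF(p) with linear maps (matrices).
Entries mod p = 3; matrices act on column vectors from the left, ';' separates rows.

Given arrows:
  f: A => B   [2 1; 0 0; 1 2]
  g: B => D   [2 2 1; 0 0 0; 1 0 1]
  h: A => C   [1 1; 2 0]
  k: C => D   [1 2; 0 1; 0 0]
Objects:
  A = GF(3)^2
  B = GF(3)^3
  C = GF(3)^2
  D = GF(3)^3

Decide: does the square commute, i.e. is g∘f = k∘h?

1) trace f;g:
  e0=[1,0] f=>[2,0,1] g=>[2,0,0]
  e1=[0,1] f=>[1,0,2] g=>[1,0,0]
  composite₁ = [2 1; 0 0; 0 0]
2) trace h;k:
  e0=[1,0] h=>[1,2] k=>[2,2,0]
  e1=[0,1] h=>[1,0] k=>[1,0,0]
  composite₂ = [2 1; 2 0; 0 0]
Equal? differ; not commutative

Answer: DOES NOT COMMUTE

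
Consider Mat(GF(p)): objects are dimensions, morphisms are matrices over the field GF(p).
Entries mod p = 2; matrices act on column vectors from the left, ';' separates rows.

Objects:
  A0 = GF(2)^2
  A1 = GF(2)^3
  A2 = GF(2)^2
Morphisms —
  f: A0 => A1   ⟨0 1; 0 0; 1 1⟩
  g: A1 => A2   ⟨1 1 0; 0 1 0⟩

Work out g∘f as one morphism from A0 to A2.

  e0=[1,0] f=>[0,0,1] g=>[0,0]
  e1=[0,1] f=>[1,0,1] g=>[1,0]
result: ⟨0 1; 0 0⟩

Answer: ⟨0 1; 0 0⟩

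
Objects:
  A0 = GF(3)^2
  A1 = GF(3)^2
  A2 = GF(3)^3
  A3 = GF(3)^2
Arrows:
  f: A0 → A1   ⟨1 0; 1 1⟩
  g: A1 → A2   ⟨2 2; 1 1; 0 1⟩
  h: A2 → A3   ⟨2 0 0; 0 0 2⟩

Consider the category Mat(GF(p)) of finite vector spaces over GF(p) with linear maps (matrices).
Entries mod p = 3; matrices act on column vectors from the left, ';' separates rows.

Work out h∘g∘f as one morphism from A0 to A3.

Answer: ⟨2 1; 2 2⟩

Derivation:
  e0=⟨1,0⟩ f→⟨1,1⟩ g→⟨1,2,1⟩ h→⟨2,2⟩
  e1=⟨0,1⟩ f→⟨0,1⟩ g→⟨2,1,1⟩ h→⟨1,2⟩
composite: ⟨2 1; 2 2⟩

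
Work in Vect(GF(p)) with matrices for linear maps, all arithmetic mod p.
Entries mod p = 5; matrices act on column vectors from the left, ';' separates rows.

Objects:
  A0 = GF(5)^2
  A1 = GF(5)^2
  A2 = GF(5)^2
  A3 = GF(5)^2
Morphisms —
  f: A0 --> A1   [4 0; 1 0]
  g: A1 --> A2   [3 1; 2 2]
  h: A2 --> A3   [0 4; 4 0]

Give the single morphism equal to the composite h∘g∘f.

Answer: [0 0; 2 0]

Trace:
  e0=(1,0) f-->(4,1) g-->(3,0) h-->(0,2)
  e1=(0,1) f-->(0,0) g-->(0,0) h-->(0,0)
result: [0 0; 2 0]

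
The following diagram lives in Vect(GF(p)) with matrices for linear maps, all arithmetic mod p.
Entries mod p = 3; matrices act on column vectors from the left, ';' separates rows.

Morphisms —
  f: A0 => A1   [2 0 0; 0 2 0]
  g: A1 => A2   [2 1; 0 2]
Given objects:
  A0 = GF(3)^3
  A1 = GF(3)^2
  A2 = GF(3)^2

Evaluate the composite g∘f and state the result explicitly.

Answer: [1 2 0; 0 1 0]

Derivation:
  e0=⟨1,0,0⟩ f=>⟨2,0⟩ g=>⟨1,0⟩
  e1=⟨0,1,0⟩ f=>⟨0,2⟩ g=>⟨2,1⟩
  e2=⟨0,0,1⟩ f=>⟨0,0⟩ g=>⟨0,0⟩
result: [1 2 0; 0 1 0]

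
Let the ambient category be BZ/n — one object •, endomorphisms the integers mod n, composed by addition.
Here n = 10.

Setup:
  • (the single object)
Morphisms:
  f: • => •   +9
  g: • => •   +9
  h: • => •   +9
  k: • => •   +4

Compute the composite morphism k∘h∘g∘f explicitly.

Answer: +1

Derivation:
  0 +9≡9 +9≡8 +9≡7 +4≡1  (mod 10)
⟦path⟧: +1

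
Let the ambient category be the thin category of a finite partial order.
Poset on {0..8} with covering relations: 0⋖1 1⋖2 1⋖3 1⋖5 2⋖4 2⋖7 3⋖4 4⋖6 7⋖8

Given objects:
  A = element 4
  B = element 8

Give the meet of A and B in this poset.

{x : x⊑A ∧ x⊑B} = {0,1,2}  (A=4, B=8)
  0 ⊑ 2
  1 ⊑ 2
  2 ⊑ 2
glb = 2

Answer: A∧B = 2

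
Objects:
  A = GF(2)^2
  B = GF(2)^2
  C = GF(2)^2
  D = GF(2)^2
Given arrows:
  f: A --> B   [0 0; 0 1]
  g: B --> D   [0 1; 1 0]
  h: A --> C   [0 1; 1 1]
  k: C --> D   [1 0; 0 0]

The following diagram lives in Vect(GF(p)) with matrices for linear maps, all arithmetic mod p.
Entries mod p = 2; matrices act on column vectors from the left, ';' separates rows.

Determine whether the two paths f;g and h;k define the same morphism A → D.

Answer: COMMUTES

Work:
1) trace f;g:
  e0=(1,0) f-->(0,0) g-->(0,0)
  e1=(0,1) f-->(0,1) g-->(1,0)
  result₁ = [0 1; 0 0]
2) trace h;k:
  e0=(1,0) h-->(0,1) k-->(0,0)
  e1=(0,1) h-->(1,1) k-->(1,0)
  result₂ = [0 1; 0 0]
Equal? same morphism ✓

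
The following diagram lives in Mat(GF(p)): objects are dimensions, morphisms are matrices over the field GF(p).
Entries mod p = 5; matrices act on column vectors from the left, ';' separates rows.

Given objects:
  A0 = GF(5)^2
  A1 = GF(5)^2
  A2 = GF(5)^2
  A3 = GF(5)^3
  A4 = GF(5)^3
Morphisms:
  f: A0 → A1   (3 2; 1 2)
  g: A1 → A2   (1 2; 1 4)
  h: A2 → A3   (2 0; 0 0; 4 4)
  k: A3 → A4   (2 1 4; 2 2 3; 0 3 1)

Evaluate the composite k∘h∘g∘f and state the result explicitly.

  e0=[1,0] f→[3,1] g→[0,2] h→[0,0,3] k→[2,4,3]
  e1=[0,1] f→[2,2] g→[1,0] h→[2,0,4] k→[0,1,4]
result: (2 0; 4 1; 3 4)

Answer: (2 0; 4 1; 3 4)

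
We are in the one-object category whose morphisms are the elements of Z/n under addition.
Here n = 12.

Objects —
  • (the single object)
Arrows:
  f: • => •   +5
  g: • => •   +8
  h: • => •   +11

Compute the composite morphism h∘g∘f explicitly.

  0 +5≡5 +8≡1 +11≡0  (mod 12)
⟦path⟧: +0

Answer: +0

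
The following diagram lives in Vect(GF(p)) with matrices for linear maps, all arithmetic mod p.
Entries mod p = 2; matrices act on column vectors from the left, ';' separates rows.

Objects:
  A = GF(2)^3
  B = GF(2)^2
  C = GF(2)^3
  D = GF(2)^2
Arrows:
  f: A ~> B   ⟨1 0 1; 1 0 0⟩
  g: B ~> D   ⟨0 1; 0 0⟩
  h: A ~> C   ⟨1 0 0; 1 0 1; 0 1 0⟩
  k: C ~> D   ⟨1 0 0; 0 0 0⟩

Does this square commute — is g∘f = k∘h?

Answer: COMMUTES

Work:
1) trace f;g:
  e0=[1,0,0] f~>[1,1] g~>[1,0]
  e1=[0,1,0] f~>[0,0] g~>[0,0]
  e2=[0,0,1] f~>[1,0] g~>[0,0]
  result₁ = ⟨1 0 0; 0 0 0⟩
2) trace h;k:
  e0=[1,0,0] h~>[1,1,0] k~>[1,0]
  e1=[0,1,0] h~>[0,0,1] k~>[0,0]
  e2=[0,0,1] h~>[0,1,0] k~>[0,0]
  result₂ = ⟨1 0 0; 0 0 0⟩
Equal? equal; square commutes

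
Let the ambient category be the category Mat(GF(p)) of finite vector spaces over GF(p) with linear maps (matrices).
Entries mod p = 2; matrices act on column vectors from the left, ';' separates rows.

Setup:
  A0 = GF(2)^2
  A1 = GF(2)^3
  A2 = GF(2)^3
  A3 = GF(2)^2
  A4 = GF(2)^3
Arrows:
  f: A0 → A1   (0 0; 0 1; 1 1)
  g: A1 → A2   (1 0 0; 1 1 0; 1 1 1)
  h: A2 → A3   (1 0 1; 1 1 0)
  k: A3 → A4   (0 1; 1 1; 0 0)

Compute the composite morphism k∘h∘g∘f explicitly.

Answer: (0 1; 1 1; 0 0)

Derivation:
  e0=(1,0) f→(0,0,1) g→(0,0,1) h→(1,0) k→(0,1,0)
  e1=(0,1) f→(0,1,1) g→(0,1,0) h→(0,1) k→(1,1,0)
⟦path⟧: (0 1; 1 1; 0 0)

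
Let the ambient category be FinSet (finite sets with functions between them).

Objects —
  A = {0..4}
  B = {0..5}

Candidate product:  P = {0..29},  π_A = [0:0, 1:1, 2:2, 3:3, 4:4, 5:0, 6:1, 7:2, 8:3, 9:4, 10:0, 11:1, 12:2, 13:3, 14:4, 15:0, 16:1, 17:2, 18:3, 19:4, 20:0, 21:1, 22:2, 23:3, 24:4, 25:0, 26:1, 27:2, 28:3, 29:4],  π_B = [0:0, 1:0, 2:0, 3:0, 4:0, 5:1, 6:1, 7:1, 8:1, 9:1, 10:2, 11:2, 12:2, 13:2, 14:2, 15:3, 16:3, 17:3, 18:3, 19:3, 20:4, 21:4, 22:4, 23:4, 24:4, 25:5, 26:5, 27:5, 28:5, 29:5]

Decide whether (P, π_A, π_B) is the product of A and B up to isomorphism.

|A|·|B| = 5·6 = 30;  |P| = 30
Check the pairing map k ↦ (π_A(k), π_B(k)):
  0 : (0,0)
  1 : (1,0)
  2 : (2,0)
  3 : (3,0)
  4 : (4,0)
  5 : (0,1)
  6 : (1,1)
  7 : (2,1)
  8 : (3,1)
  9 : (4,1)
  10 : (0,2)
  11 : (1,2)
  12 : (2,2)
  13 : (3,2)
  14 : (4,2)
  15 : (0,3)
  16 : (1,3)
  17 : (2,3)
  18 : (3,3)
  19 : (4,3)
  20 : (0,4)
  21 : (1,4)
  22 : (2,4)
  23 : (3,4)
  24 : (4,4)
  25 : (0,5)
  26 : (1,5)
  27 : (2,5)
  28 : (3,5)
  29 : (4,5)
distinct pairs in image: 30 / 30 needed
  → bijection onto A×B; projections well-typed.

Answer: VALID PRODUCT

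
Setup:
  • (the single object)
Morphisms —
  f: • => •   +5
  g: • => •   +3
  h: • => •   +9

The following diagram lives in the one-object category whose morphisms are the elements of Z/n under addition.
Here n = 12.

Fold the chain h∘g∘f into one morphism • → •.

  0 +5≡5 +3≡8 +9≡5  (mod 12)
⟦path⟧: +5

Answer: +5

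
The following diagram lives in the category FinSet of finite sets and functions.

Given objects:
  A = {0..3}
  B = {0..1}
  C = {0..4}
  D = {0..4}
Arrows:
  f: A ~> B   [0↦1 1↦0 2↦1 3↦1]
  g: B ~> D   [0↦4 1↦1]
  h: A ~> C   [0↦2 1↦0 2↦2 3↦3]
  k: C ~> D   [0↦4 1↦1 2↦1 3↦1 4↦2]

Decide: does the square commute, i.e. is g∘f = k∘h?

1) trace f;g:
  0 f~>1 g~>1
  1 f~>0 g~>4
  2 f~>1 g~>1
  3 f~>1 g~>1
  result₁ = [0↦1 1↦4 2↦1 3↦1]
2) trace h;k:
  0 h~>2 k~>1
  1 h~>0 k~>4
  2 h~>2 k~>1
  3 h~>3 k~>1
  result₂ = [0↦1 1↦4 2↦1 3↦1]
Equal? same morphism ✓

Answer: COMMUTES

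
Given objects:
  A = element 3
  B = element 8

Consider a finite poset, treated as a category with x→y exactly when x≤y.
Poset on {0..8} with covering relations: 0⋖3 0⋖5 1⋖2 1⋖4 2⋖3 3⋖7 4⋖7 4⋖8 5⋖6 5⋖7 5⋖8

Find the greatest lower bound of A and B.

Answer: NO MEET EXISTS

Trace:
Lower bounds of A=3 and B=8: {0,1}
  maximal lower bounds 0 and 1 are incomparable: neither 0<=1 nor 1<=0
→ no greatest lower bound exists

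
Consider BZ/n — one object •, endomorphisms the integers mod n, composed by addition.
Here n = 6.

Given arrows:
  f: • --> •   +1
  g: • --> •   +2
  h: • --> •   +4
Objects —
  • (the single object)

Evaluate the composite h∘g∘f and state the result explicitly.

Answer: +1

Derivation:
  0 +1≡1 +2≡3 +4≡1  (mod 6)
⟦path⟧: +1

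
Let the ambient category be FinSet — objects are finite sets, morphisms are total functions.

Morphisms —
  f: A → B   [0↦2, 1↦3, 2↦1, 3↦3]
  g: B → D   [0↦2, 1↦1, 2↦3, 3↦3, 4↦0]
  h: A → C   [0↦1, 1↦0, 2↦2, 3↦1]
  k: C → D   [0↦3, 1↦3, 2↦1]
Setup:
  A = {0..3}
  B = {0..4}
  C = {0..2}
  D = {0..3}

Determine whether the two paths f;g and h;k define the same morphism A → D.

1) trace f;g:
  0 f→2 g→3
  1 f→3 g→3
  2 f→1 g→1
  3 f→3 g→3
  result₁ = [0↦3, 1↦3, 2↦1, 3↦3]
2) trace h;k:
  0 h→1 k→3
  1 h→0 k→3
  2 h→2 k→1
  3 h→1 k→3
  result₂ = [0↦3, 1↦3, 2↦1, 3↦3]
Equal? equal; square commutes

Answer: COMMUTES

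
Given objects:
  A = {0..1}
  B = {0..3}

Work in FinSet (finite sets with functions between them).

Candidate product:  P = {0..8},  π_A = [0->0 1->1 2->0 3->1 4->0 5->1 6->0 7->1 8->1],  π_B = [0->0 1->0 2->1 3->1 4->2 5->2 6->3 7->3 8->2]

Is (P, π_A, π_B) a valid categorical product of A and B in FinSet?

Answer: NOT A VALID PRODUCT — |P|=9 ≠ |A|·|B|=8

Work:
|A|·|B| = 2·4 = 8;  |P| = 9
  → cardinalities differ; no bijection possible.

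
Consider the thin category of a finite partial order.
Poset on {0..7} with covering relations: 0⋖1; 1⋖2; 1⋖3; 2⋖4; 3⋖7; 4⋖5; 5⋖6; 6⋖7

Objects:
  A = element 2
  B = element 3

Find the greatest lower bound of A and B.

Answer: A∧B = 1

Trace:
Lower bounds of A=2 and B=3: {0,1}
  0 ≤ 1
  1 ≤ 1
glb = 1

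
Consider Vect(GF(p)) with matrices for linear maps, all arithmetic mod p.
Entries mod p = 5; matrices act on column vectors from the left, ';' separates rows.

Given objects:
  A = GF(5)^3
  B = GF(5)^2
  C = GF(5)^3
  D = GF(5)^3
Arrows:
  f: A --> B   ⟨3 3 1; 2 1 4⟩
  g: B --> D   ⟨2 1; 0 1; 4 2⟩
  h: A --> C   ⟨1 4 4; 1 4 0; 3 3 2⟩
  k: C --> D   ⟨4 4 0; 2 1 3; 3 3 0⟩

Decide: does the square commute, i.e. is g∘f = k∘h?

Answer: COMMUTES

Work:
Path 1 = f;g:
  e0=(1,0,0) f-->(3,2) g-->(3,2,1)
  e1=(0,1,0) f-->(3,1) g-->(2,1,4)
  e2=(0,0,1) f-->(1,4) g-->(1,4,2)
  result₁ = ⟨3 2 1; 2 1 4; 1 4 2⟩
Path 2 = h;k:
  e0=(1,0,0) h-->(1,1,3) k-->(3,2,1)
  e1=(0,1,0) h-->(4,4,3) k-->(2,1,4)
  e2=(0,0,1) h-->(4,0,2) k-->(1,4,2)
  result₂ = ⟨3 2 1; 2 1 4; 1 4 2⟩
Equal? YES — commutes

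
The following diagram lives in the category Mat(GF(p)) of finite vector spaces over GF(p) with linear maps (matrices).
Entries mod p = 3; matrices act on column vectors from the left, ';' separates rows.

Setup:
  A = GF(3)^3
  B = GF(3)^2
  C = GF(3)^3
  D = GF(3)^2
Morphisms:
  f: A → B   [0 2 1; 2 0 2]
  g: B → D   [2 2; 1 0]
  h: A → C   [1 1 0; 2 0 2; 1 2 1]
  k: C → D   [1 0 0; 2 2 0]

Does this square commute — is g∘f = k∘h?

1) trace f;g:
  e0=(1,0,0) f→(0,2) g→(1,0)
  e1=(0,1,0) f→(2,0) g→(1,2)
  e2=(0,0,1) f→(1,2) g→(0,1)
  result₁ = [1 1 0; 0 2 1]
2) trace h;k:
  e0=(1,0,0) h→(1,2,1) k→(1,0)
  e1=(0,1,0) h→(1,0,2) k→(1,2)
  e2=(0,0,1) h→(0,2,1) k→(0,1)
  result₂ = [1 1 0; 0 2 1]
Equal? equal; square commutes

Answer: COMMUTES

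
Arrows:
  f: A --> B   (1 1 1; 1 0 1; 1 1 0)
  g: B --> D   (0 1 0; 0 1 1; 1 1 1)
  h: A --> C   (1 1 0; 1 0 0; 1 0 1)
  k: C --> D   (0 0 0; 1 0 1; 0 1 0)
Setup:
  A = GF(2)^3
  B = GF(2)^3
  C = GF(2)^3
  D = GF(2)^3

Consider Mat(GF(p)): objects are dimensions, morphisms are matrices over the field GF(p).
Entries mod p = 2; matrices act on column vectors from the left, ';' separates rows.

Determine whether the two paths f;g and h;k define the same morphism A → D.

Answer: DOES NOT COMMUTE

Trace:
Path 1 = f;g:
  e0=(1,0,0) f-->(1,1,1) g-->(1,0,1)
  e1=(0,1,0) f-->(1,0,1) g-->(0,1,0)
  e2=(0,0,1) f-->(1,1,0) g-->(1,1,0)
  result₁ = (1 0 1; 0 1 1; 1 0 0)
Path 2 = h;k:
  e0=(1,0,0) h-->(1,1,1) k-->(0,0,1)
  e1=(0,1,0) h-->(1,0,0) k-->(0,1,0)
  e2=(0,0,1) h-->(0,0,1) k-->(0,1,0)
  result₂ = (0 0 0; 0 1 1; 1 0 0)
Equal? distinct morphisms ✗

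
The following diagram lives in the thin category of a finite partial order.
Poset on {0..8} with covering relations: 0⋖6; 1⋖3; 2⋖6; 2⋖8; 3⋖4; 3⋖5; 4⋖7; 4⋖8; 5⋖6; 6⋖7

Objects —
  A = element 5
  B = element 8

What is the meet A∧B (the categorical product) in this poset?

Answer: A∧B = 3

Work:
{x : x⊑A ∧ x⊑B} = {1,3}  (A=5, B=8)
  1 ⊑ 3
  3 ⊑ 3
glb = 3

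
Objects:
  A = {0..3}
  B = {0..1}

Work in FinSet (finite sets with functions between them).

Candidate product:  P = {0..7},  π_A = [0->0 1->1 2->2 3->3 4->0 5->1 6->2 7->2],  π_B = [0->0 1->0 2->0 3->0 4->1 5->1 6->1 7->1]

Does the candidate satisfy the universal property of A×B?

Answer: NOT A VALID PRODUCT — duplicate pair at indices 6,7

Derivation:
|A|·|B| = 4·2 = 8;  |P| = 8
Check the pairing map k ↦ (π_A(k), π_B(k)):
  0 -> (0,0)
  1 -> (1,0)
  2 -> (2,0)
  3 -> (3,0)
  4 -> (0,1)
  5 -> (1,1)
  6 -> (2,1)
  7 -> (2,1)  ✗ repeats pair of k=6
distinct pairs in image: 7 / 8 needed
  → (2,1) hit at k=6 and k=7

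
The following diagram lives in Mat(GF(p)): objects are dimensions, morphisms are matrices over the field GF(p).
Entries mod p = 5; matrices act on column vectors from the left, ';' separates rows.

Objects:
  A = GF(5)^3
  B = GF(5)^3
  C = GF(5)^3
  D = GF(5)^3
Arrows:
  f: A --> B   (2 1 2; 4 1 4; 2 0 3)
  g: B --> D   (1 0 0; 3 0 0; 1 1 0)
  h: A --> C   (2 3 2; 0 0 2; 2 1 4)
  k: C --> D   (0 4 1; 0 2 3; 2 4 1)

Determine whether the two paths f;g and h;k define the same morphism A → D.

Answer: COMMUTES

Trace:
1) trace f;g:
  e0=(1,0,0) f-->(2,4,2) g-->(2,1,1)
  e1=(0,1,0) f-->(1,1,0) g-->(1,3,2)
  e2=(0,0,1) f-->(2,4,3) g-->(2,1,1)
  result₁ = (2 1 2; 1 3 1; 1 2 1)
2) trace h;k:
  e0=(1,0,0) h-->(2,0,2) k-->(2,1,1)
  e1=(0,1,0) h-->(3,0,1) k-->(1,3,2)
  e2=(0,0,1) h-->(2,2,4) k-->(2,1,1)
  result₂ = (2 1 2; 1 3 1; 1 2 1)
Equal? equal; square commutes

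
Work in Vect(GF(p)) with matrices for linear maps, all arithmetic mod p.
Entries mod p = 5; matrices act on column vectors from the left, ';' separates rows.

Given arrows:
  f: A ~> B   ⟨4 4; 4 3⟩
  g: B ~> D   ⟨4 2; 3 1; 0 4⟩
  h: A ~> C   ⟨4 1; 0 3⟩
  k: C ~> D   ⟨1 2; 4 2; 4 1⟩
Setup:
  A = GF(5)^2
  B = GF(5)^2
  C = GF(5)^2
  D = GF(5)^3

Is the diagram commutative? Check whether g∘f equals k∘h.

Path 1 = f;g:
  e0=(1,0) f~>(4,4) g~>(4,1,1)
  e1=(0,1) f~>(4,3) g~>(2,0,2)
  ⟦path⟧₁ = ⟨4 2; 1 0; 1 2⟩
Path 2 = h;k:
  e0=(1,0) h~>(4,0) k~>(4,1,1)
  e1=(0,1) h~>(1,3) k~>(2,0,2)
  ⟦path⟧₂ = ⟨4 2; 1 0; 1 2⟩
Equal? same morphism ✓

Answer: COMMUTES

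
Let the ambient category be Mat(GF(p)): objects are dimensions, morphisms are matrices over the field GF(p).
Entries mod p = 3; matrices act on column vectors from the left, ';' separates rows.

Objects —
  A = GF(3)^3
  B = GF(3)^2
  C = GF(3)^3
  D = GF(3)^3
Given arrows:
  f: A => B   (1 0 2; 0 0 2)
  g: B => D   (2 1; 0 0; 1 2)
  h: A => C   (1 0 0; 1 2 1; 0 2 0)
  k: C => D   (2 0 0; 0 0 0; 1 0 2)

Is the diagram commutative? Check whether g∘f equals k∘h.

1) trace f;g:
  e0=(1,0,0) f=>(1,0) g=>(2,0,1)
  e1=(0,1,0) f=>(0,0) g=>(0,0,0)
  e2=(0,0,1) f=>(2,2) g=>(0,0,0)
  ⟦path⟧₁ = (2 0 0; 0 0 0; 1 0 0)
2) trace h;k:
  e0=(1,0,0) h=>(1,1,0) k=>(2,0,1)
  e1=(0,1,0) h=>(0,2,2) k=>(0,0,1)
  e2=(0,0,1) h=>(0,1,0) k=>(0,0,0)
  ⟦path⟧₂ = (2 0 0; 0 0 0; 1 1 0)
Equal? differ; not commutative

Answer: DOES NOT COMMUTE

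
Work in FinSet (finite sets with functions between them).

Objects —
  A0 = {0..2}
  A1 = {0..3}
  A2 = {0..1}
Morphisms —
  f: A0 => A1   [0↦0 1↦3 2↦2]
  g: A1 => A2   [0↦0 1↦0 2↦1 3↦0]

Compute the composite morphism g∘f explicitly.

  0 f=>0 g=>0
  1 f=>3 g=>0
  2 f=>2 g=>1
composite: [0↦0 1↦0 2↦1]

Answer: [0↦0 1↦0 2↦1]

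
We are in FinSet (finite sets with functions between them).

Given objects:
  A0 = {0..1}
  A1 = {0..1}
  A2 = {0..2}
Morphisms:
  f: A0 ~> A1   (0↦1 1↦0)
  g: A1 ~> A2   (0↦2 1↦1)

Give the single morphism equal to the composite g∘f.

  0 f~>1 g~>1
  1 f~>0 g~>2
result: (0↦1 1↦2)

Answer: (0↦1 1↦2)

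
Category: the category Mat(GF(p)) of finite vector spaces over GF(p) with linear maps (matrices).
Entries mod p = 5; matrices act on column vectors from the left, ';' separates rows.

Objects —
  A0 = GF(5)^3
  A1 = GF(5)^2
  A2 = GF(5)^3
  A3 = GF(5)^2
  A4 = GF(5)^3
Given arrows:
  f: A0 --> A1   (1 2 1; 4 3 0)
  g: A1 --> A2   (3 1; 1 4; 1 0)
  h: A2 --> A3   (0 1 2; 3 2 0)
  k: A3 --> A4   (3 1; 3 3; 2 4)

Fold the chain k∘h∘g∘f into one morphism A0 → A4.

  e0=(1,0,0) f-->(1,4) g-->(2,2,1) h-->(4,0) k-->(2,2,3)
  e1=(0,1,0) f-->(2,3) g-->(4,4,2) h-->(3,0) k-->(4,4,1)
  e2=(0,0,1) f-->(1,0) g-->(3,1,1) h-->(3,1) k-->(0,2,0)
composite: (2 4 0; 2 4 2; 3 1 0)

Answer: (2 4 0; 2 4 2; 3 1 0)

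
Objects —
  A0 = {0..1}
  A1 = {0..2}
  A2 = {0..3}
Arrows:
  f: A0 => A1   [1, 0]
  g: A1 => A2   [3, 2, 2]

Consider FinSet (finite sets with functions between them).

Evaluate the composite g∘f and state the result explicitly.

  0 f=>1 g=>2
  1 f=>0 g=>3
composite: [2, 3]

Answer: [2, 3]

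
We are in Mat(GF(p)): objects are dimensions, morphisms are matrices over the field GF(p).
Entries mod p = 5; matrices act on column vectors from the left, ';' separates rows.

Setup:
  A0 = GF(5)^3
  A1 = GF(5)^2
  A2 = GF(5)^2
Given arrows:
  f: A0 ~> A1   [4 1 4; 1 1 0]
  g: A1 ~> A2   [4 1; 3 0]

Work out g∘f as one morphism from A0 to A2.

Answer: [2 0 1; 2 3 2]

Trace:
  e0=⟨1,0,0⟩ f~>⟨4,1⟩ g~>⟨2,2⟩
  e1=⟨0,1,0⟩ f~>⟨1,1⟩ g~>⟨0,3⟩
  e2=⟨0,0,1⟩ f~>⟨4,0⟩ g~>⟨1,2⟩
composite: [2 0 1; 2 3 2]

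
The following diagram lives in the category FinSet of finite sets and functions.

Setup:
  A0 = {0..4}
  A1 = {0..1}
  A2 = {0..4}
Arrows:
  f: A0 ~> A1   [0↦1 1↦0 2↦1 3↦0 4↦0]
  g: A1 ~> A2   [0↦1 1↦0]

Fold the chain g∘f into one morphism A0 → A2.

  0 f~>1 g~>0
  1 f~>0 g~>1
  2 f~>1 g~>0
  3 f~>0 g~>1
  4 f~>0 g~>1
⟦path⟧: [0↦0 1↦1 2↦0 3↦1 4↦1]

Answer: [0↦0 1↦1 2↦0 3↦1 4↦1]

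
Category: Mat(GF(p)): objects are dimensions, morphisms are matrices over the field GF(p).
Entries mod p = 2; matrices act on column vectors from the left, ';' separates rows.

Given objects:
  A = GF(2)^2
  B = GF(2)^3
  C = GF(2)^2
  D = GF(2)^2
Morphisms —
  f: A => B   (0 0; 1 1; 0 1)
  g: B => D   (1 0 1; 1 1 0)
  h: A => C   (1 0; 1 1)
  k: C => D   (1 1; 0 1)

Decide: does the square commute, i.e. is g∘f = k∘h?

1) trace f;g:
  e0=(1,0) f=>(0,1,0) g=>(0,1)
  e1=(0,1) f=>(0,1,1) g=>(1,1)
  result₁ = (0 1; 1 1)
2) trace h;k:
  e0=(1,0) h=>(1,1) k=>(0,1)
  e1=(0,1) h=>(0,1) k=>(1,1)
  result₂ = (0 1; 1 1)
Equal? YES — commutes

Answer: COMMUTES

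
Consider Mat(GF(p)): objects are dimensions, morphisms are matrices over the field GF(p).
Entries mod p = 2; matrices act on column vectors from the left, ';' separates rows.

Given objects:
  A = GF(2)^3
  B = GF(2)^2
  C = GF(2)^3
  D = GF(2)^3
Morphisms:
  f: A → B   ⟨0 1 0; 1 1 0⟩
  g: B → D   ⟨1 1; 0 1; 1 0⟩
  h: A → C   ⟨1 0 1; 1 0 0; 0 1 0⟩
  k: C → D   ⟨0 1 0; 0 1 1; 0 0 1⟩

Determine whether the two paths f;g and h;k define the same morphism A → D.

Along f;g (path 1):
  e0=(1,0,0) f→(0,1) g→(1,1,0)
  e1=(0,1,0) f→(1,1) g→(0,1,1)
  e2=(0,0,1) f→(0,0) g→(0,0,0)
  ⟦path⟧₁ = ⟨1 0 0; 1 1 0; 0 1 0⟩
Along h;k (path 2):
  e0=(1,0,0) h→(1,1,0) k→(1,1,0)
  e1=(0,1,0) h→(0,0,1) k→(0,1,1)
  e2=(0,0,1) h→(1,0,0) k→(0,0,0)
  ⟦path⟧₂ = ⟨1 0 0; 1 1 0; 0 1 0⟩
Equal? same morphism ✓

Answer: COMMUTES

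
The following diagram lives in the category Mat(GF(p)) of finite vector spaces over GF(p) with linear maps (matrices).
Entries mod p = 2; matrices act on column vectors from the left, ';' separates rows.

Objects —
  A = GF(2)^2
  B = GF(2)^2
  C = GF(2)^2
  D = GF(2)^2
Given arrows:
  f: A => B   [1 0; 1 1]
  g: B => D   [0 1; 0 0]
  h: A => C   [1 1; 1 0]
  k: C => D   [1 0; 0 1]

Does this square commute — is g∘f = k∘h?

Answer: DOES NOT COMMUTE

Work:
1) trace f;g:
  e0=[1,0] f=>[1,1] g=>[1,0]
  e1=[0,1] f=>[0,1] g=>[1,0]
  result₁ = [1 1; 0 0]
2) trace h;k:
  e0=[1,0] h=>[1,1] k=>[1,1]
  e1=[0,1] h=>[1,0] k=>[1,0]
  result₂ = [1 1; 1 0]
Equal? differ; not commutative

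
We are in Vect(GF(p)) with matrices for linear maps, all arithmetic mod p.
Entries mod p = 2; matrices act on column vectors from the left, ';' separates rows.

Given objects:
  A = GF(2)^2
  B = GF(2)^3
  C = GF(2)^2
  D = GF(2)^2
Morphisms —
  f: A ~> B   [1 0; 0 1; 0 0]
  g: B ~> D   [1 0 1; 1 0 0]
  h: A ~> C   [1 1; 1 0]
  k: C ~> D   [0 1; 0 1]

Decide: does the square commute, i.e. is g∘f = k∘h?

Answer: COMMUTES

Derivation:
Path 1 = f;g:
  e0=(1,0) f~>(1,0,0) g~>(1,1)
  e1=(0,1) f~>(0,1,0) g~>(0,0)
  composite₁ = [1 0; 1 0]
Path 2 = h;k:
  e0=(1,0) h~>(1,1) k~>(1,1)
  e1=(0,1) h~>(1,0) k~>(0,0)
  composite₂ = [1 0; 1 0]
Equal? same morphism ✓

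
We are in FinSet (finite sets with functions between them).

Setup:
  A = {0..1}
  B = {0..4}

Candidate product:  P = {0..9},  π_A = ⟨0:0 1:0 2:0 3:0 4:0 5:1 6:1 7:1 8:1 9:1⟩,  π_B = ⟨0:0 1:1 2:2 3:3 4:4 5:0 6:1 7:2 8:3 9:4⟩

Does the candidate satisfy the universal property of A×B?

Answer: VALID PRODUCT

Derivation:
|A|·|B| = 2·5 = 10;  |P| = 10
Check the pairing map k ↦ (π_A(k), π_B(k)):
  0 : (0,0)
  1 : (0,1)
  2 : (0,2)
  3 : (0,3)
  4 : (0,4)
  5 : (1,0)
  6 : (1,1)
  7 : (1,2)
  8 : (1,3)
  9 : (1,4)
distinct pairs in image: 10 / 10 needed
  → bijection onto A×B; projections well-typed.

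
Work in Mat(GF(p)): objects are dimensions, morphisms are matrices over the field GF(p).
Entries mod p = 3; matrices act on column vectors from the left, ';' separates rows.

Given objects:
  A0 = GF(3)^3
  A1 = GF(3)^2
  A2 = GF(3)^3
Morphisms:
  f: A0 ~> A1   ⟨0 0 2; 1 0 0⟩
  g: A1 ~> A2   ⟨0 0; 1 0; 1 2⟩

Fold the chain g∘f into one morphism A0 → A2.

  e0=(1,0,0) f~>(0,1) g~>(0,0,2)
  e1=(0,1,0) f~>(0,0) g~>(0,0,0)
  e2=(0,0,1) f~>(2,0) g~>(0,2,2)
result: ⟨0 0 0; 0 0 2; 2 0 2⟩

Answer: ⟨0 0 0; 0 0 2; 2 0 2⟩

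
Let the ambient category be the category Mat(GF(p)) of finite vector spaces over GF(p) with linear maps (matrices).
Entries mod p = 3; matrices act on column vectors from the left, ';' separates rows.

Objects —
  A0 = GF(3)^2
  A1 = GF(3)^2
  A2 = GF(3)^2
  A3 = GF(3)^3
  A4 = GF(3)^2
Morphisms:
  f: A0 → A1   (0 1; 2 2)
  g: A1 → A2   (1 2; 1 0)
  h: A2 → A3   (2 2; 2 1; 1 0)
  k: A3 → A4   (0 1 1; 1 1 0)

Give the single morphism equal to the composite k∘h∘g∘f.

  e0=(1,0) f→(0,2) g→(1,0) h→(2,2,1) k→(0,1)
  e1=(0,1) f→(1,2) g→(2,1) h→(0,2,2) k→(1,2)
⟦path⟧: (0 1; 1 2)

Answer: (0 1; 1 2)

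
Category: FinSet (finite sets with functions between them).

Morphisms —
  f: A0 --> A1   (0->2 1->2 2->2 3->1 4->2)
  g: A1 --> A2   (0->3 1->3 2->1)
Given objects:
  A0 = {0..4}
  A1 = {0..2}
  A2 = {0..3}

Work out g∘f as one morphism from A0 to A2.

  0 f-->2 g-->1
  1 f-->2 g-->1
  2 f-->2 g-->1
  3 f-->1 g-->3
  4 f-->2 g-->1
⟦path⟧: (0->1 1->1 2->1 3->3 4->1)

Answer: (0->1 1->1 2->1 3->3 4->1)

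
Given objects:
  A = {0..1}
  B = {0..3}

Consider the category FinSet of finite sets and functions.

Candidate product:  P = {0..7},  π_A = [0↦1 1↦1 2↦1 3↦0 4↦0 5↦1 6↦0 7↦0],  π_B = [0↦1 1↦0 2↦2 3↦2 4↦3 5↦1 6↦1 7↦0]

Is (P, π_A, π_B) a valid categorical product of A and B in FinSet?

Answer: NOT A VALID PRODUCT — duplicate pair at indices 5,0

Trace:
|A|·|B| = 2·4 = 8;  |P| = 8
Check the pairing map k ↦ (π_A(k), π_B(k)):
  0 ↦ (1,1)
  1 ↦ (1,0)
  2 ↦ (1,2)
  3 ↦ (0,2)
  4 ↦ (0,3)
  5 ↦ (1,1)  ✗ repeats pair of k=0
  6 ↦ (0,1)
  7 ↦ (0,0)
distinct pairs in image: 7 / 8 needed
  → (1,1) hit at k=0 and k=5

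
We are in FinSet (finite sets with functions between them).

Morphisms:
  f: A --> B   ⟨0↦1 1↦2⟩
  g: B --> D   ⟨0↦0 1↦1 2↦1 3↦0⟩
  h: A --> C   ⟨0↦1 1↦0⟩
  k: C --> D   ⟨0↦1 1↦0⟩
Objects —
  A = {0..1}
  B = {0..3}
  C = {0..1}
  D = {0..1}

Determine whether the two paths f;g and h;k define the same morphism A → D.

Path 1 = f;g:
  0 f-->1 g-->1
  1 f-->2 g-->1
  ⟦path⟧₁ = ⟨0↦1 1↦1⟩
Path 2 = h;k:
  0 h-->1 k-->0
  1 h-->0 k-->1
  ⟦path⟧₂ = ⟨0↦0 1↦1⟩
Equal? differ; not commutative

Answer: DOES NOT COMMUTE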